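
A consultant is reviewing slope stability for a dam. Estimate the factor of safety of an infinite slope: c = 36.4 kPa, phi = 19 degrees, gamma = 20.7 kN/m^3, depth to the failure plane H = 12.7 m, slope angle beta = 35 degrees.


Result: 0.786

Derivation:
Using Fs = c / (gamma*H*sin(beta)*cos(beta)) + tan(phi)/tan(beta)
Cohesion contribution = 36.4 / (20.7*12.7*sin(35)*cos(35))
Cohesion contribution = 0.294694
Friction contribution = tan(19)/tan(35) = 0.491751
Fs = 0.294694 + 0.491751
Fs = 0.786


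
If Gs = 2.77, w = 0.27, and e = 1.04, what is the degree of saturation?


Using S = Gs * w / e
S = 2.77 * 0.27 / 1.04
S = 0.7191


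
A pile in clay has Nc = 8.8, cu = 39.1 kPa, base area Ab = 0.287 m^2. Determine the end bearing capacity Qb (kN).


Using Qb = Nc * cu * Ab
Qb = 8.8 * 39.1 * 0.287
Qb = 98.75 kN


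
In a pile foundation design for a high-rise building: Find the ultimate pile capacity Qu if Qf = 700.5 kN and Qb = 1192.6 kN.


Result: 1893.1 kN

Derivation:
Using Qu = Qf + Qb
Qu = 700.5 + 1192.6
Qu = 1893.1 kN


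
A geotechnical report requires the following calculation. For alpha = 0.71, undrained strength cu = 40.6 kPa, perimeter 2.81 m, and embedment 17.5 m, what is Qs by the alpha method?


Using Qs = alpha * cu * perimeter * L
Qs = 0.71 * 40.6 * 2.81 * 17.5
Qs = 1417.52 kN


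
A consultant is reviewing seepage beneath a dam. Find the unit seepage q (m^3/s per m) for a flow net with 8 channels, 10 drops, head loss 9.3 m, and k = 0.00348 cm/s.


Convert k to m/s for unit consistency with H:
k = 0.00348 cm/s = 0.00348 / 100 m/s = 3.48e-05 m/s
Using q = k * H * Nf / Nd
Nf / Nd = 8 / 10 = 0.8
q = 3.48e-05 * 9.3 * 0.8
q = 0.0002589 m^3/s per m


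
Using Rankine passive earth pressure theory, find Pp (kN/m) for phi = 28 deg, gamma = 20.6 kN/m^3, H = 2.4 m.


Compute passive earth pressure coefficient:
Kp = tan^2(45 + phi/2) = tan^2(59.0) = 2.769826
Compute passive force:
Pp = 0.5 * Kp * gamma * H^2
Pp = 0.5 * 2.769826 * 20.6 * 2.4^2
Pp = 164.33 kN/m


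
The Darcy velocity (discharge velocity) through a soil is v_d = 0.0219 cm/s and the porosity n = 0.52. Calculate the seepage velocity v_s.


Using v_s = v_d / n
v_s = 0.0219 / 0.52
v_s = 0.04212 cm/s


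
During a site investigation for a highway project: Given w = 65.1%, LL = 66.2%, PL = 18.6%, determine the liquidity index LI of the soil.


Result: 0.977

Derivation:
First compute the plasticity index:
PI = LL - PL = 66.2 - 18.6 = 47.6
Then compute the liquidity index:
LI = (w - PL) / PI
LI = (65.1 - 18.6) / 47.6
LI = 0.977


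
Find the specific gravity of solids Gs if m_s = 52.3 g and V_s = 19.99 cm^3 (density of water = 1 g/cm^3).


Using Gs = m_s / (V_s * rho_w)
Since rho_w = 1 g/cm^3:
Gs = 52.3 / 19.99
Gs = 2.616


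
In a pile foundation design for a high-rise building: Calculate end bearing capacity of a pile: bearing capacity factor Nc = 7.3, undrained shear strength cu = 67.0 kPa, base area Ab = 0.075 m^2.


Result: 36.68 kN

Derivation:
Using Qb = Nc * cu * Ab
Qb = 7.3 * 67.0 * 0.075
Qb = 36.68 kN


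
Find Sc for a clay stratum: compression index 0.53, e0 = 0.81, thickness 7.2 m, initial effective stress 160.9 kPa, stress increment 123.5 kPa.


Result: 0.5215 m

Derivation:
Using Sc = Cc * H / (1 + e0) * log10((sigma0 + delta_sigma) / sigma0)
Stress ratio = (160.9 + 123.5) / 160.9 = 1.76756
log10(1.76756) = 0.247374
Cc * H / (1 + e0) = 0.53 * 7.2 / (1 + 0.81) = 2.10829
Sc = 2.10829 * 0.247374
Sc = 0.5215 m


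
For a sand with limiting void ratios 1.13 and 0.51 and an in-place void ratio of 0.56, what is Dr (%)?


Using Dr = (e_max - e) / (e_max - e_min) * 100
e_max - e = 1.13 - 0.56 = 0.57
e_max - e_min = 1.13 - 0.51 = 0.62
Dr = 0.57 / 0.62 * 100
Dr = 91.94 %


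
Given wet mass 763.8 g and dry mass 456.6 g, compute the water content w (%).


Using w = (m_wet - m_dry) / m_dry * 100
m_wet - m_dry = 763.8 - 456.6 = 307.2 g
w = 307.2 / 456.6 * 100
w = 67.28 %


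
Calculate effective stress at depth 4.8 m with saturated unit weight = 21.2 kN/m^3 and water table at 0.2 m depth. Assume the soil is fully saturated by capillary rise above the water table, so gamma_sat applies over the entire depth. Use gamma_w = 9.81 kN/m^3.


Total stress = gamma_sat * depth
sigma = 21.2 * 4.8 = 101.76 kPa
Pore water pressure u = gamma_w * (depth - d_wt)
u = 9.81 * (4.8 - 0.2) = 45.126 kPa
Effective stress = sigma - u
sigma' = 101.76 - 45.126 = 56.63 kPa


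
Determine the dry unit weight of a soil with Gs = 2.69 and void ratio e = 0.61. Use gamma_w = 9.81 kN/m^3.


Using gamma_d = Gs * gamma_w / (1 + e)
gamma_d = 2.69 * 9.81 / (1 + 0.61)
gamma_d = 2.69 * 9.81 / 1.61
gamma_d = 16.391 kN/m^3


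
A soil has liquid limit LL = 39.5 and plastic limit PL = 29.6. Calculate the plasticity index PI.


Using PI = LL - PL
PI = 39.5 - 29.6
PI = 9.9


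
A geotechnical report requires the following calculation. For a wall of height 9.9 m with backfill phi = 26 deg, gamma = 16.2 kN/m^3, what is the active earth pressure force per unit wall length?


Compute active earth pressure coefficient:
Ka = tan^2(45 - phi/2) = tan^2(32.0) = 0.390462
Compute active force:
Pa = 0.5 * Ka * gamma * H^2
Pa = 0.5 * 0.390462 * 16.2 * 9.9^2
Pa = 309.98 kN/m


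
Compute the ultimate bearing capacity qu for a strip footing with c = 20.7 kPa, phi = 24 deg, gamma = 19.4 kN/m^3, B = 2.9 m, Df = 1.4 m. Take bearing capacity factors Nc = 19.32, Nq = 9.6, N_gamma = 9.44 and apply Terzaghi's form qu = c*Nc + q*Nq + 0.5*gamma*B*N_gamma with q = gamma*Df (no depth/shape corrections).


Compute qu = c*Nc + gamma*Df*Nq + 0.5*gamma*B*N_gamma
Term 1: 20.7 * 19.32 = 399.924
Term 2: 19.4 * 1.4 * 9.6 = 260.736
Term 3: 0.5 * 19.4 * 2.9 * 9.44 = 265.5472
qu = 399.924 + 260.736 + 265.5472
qu = 926.21 kPa


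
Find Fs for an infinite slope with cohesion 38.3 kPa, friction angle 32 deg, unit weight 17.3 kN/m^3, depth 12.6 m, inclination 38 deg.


Using Fs = c / (gamma*H*sin(beta)*cos(beta)) + tan(phi)/tan(beta)
Cohesion contribution = 38.3 / (17.3*12.6*sin(38)*cos(38))
Cohesion contribution = 0.362166
Friction contribution = tan(32)/tan(38) = 0.799796
Fs = 0.362166 + 0.799796
Fs = 1.162


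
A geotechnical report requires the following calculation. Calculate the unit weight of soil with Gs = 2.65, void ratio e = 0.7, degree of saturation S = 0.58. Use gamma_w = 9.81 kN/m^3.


Result: 17.635 kN/m^3

Derivation:
Using gamma = gamma_w * (Gs + S*e) / (1 + e)
Numerator: Gs + S*e = 2.65 + 0.58*0.7 = 3.056
Denominator: 1 + e = 1 + 0.7 = 1.7
gamma = 9.81 * 3.056 / 1.7
gamma = 17.635 kN/m^3


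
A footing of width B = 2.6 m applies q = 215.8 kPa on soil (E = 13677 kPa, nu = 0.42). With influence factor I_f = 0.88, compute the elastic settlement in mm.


Result: 29.733 mm

Derivation:
Using Se = q * B * (1 - nu^2) * I_f / E
1 - nu^2 = 1 - 0.42^2 = 0.8236
Se = 215.8 * 2.6 * 0.8236 * 0.88 / 13677
Se = 0.029733 m
Convert to mm: Se = 0.029733 * 1000 = 29.733 mm


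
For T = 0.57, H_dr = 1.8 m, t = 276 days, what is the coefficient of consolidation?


Result: 0.00669 m^2/day

Derivation:
Using cv = T * H_dr^2 / t
H_dr^2 = 1.8^2 = 3.24
cv = 0.57 * 3.24 / 276
cv = 0.00669 m^2/day


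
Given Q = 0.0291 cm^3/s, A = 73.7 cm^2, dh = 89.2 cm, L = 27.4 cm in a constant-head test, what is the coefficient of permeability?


Result: 0.000121 cm/s

Derivation:
Compute hydraulic gradient:
i = dh / L = 89.2 / 27.4 = 3.25547
Then apply Darcy's law:
k = Q / (A * i)
k = 0.0291 / (73.7 * 3.25547)
k = 0.0291 / 239.928
k = 0.000121 cm/s


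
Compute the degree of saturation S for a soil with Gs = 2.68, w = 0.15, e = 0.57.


Result: 0.7053

Derivation:
Using S = Gs * w / e
S = 2.68 * 0.15 / 0.57
S = 0.7053


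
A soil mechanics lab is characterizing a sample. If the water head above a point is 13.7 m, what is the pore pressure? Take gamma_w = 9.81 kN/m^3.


Result: 134.4 kPa

Derivation:
Using u = gamma_w * h_w
u = 9.81 * 13.7
u = 134.4 kPa


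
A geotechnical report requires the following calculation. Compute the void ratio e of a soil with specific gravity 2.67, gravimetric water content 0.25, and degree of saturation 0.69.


Result: 0.9674

Derivation:
Using the relation e = Gs * w / S
e = 2.67 * 0.25 / 0.69
e = 0.9674


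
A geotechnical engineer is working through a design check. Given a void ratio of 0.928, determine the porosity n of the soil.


Using the relation n = e / (1 + e)
n = 0.928 / (1 + 0.928)
n = 0.928 / 1.928
n = 0.4813


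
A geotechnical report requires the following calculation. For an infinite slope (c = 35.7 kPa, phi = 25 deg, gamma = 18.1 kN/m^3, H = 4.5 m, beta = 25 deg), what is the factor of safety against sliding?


Using Fs = c / (gamma*H*sin(beta)*cos(beta)) + tan(phi)/tan(beta)
Cohesion contribution = 35.7 / (18.1*4.5*sin(25)*cos(25))
Cohesion contribution = 1.14433
Friction contribution = tan(25)/tan(25) = 1
Fs = 1.14433 + 1
Fs = 2.144


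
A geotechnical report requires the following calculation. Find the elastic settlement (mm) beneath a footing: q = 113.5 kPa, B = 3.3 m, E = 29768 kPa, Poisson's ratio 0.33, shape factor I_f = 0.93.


Result: 10.427 mm

Derivation:
Using Se = q * B * (1 - nu^2) * I_f / E
1 - nu^2 = 1 - 0.33^2 = 0.8911
Se = 113.5 * 3.3 * 0.8911 * 0.93 / 29768
Se = 0.010427 m
Convert to mm: Se = 0.010427 * 1000 = 10.427 mm


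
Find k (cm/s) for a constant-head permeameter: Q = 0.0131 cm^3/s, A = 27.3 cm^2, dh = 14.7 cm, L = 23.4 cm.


Result: 0.000764 cm/s

Derivation:
Compute hydraulic gradient:
i = dh / L = 14.7 / 23.4 = 0.628205
Then apply Darcy's law:
k = Q / (A * i)
k = 0.0131 / (27.3 * 0.628205)
k = 0.0131 / 17.15
k = 0.000764 cm/s


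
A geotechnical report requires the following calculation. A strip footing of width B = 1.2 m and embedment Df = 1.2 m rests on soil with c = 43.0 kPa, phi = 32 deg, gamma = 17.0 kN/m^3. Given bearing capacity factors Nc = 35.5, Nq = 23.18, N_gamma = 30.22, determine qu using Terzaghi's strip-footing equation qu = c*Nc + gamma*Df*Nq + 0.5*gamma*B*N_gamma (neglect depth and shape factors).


Compute qu = c*Nc + gamma*Df*Nq + 0.5*gamma*B*N_gamma
Term 1: 43.0 * 35.5 = 1526.5
Term 2: 17.0 * 1.2 * 23.18 = 472.872
Term 3: 0.5 * 17.0 * 1.2 * 30.22 = 308.244
qu = 1526.5 + 472.872 + 308.244
qu = 2307.62 kPa


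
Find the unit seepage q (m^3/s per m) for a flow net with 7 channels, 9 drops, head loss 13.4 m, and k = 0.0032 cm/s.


Convert k to m/s for unit consistency with H:
k = 0.0032 cm/s = 0.0032 / 100 m/s = 3.2e-05 m/s
Using q = k * H * Nf / Nd
Nf / Nd = 7 / 9 = 0.7778
q = 3.2e-05 * 13.4 * 0.7778
q = 0.0003335 m^3/s per m


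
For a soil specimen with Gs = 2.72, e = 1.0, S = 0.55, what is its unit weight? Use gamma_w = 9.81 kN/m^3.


Using gamma = gamma_w * (Gs + S*e) / (1 + e)
Numerator: Gs + S*e = 2.72 + 0.55*1.0 = 3.27
Denominator: 1 + e = 1 + 1.0 = 2.0
gamma = 9.81 * 3.27 / 2.0
gamma = 16.039 kN/m^3


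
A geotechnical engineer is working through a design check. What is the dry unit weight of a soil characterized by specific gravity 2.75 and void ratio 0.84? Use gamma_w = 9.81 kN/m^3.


Using gamma_d = Gs * gamma_w / (1 + e)
gamma_d = 2.75 * 9.81 / (1 + 0.84)
gamma_d = 2.75 * 9.81 / 1.84
gamma_d = 14.662 kN/m^3


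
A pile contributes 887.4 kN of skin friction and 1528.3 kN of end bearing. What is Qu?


Using Qu = Qf + Qb
Qu = 887.4 + 1528.3
Qu = 2415.7 kN


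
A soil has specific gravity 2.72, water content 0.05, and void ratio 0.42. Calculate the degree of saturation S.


Result: 0.3238

Derivation:
Using S = Gs * w / e
S = 2.72 * 0.05 / 0.42
S = 0.3238


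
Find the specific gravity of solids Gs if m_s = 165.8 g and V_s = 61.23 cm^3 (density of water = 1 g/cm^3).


Result: 2.708

Derivation:
Using Gs = m_s / (V_s * rho_w)
Since rho_w = 1 g/cm^3:
Gs = 165.8 / 61.23
Gs = 2.708


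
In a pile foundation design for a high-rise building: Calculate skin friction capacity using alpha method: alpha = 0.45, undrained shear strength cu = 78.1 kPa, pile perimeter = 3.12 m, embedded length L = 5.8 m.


Using Qs = alpha * cu * perimeter * L
Qs = 0.45 * 78.1 * 3.12 * 5.8
Qs = 635.98 kN


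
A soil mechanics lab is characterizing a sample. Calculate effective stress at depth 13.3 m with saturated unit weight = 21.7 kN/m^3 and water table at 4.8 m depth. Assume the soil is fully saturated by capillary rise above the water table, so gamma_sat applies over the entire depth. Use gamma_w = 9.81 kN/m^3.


Result: 205.23 kPa

Derivation:
Total stress = gamma_sat * depth
sigma = 21.7 * 13.3 = 288.61 kPa
Pore water pressure u = gamma_w * (depth - d_wt)
u = 9.81 * (13.3 - 4.8) = 83.385 kPa
Effective stress = sigma - u
sigma' = 288.61 - 83.385 = 205.23 kPa


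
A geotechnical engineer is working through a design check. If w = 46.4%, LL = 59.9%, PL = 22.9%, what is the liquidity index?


Result: 0.635

Derivation:
First compute the plasticity index:
PI = LL - PL = 59.9 - 22.9 = 37.0
Then compute the liquidity index:
LI = (w - PL) / PI
LI = (46.4 - 22.9) / 37.0
LI = 0.635


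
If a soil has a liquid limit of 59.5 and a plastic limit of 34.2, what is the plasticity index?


Using PI = LL - PL
PI = 59.5 - 34.2
PI = 25.3


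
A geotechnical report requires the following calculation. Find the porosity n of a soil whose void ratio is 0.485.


Result: 0.3266

Derivation:
Using the relation n = e / (1 + e)
n = 0.485 / (1 + 0.485)
n = 0.485 / 1.485
n = 0.3266


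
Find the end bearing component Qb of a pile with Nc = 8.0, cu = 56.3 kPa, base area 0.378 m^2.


Result: 170.25 kN

Derivation:
Using Qb = Nc * cu * Ab
Qb = 8.0 * 56.3 * 0.378
Qb = 170.25 kN


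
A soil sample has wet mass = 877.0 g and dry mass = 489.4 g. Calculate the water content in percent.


Using w = (m_wet - m_dry) / m_dry * 100
m_wet - m_dry = 877.0 - 489.4 = 387.6 g
w = 387.6 / 489.4 * 100
w = 79.2 %


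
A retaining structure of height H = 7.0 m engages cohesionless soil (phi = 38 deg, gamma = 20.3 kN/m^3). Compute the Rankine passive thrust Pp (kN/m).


Compute passive earth pressure coefficient:
Kp = tan^2(45 + phi/2) = tan^2(64.0) = 4.203746
Compute passive force:
Pp = 0.5 * Kp * gamma * H^2
Pp = 0.5 * 4.203746 * 20.3 * 7.0^2
Pp = 2090.73 kN/m


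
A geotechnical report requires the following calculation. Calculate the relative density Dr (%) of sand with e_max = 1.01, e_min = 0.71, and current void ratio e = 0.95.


Using Dr = (e_max - e) / (e_max - e_min) * 100
e_max - e = 1.01 - 0.95 = 0.06
e_max - e_min = 1.01 - 0.71 = 0.3
Dr = 0.06 / 0.3 * 100
Dr = 20.0 %


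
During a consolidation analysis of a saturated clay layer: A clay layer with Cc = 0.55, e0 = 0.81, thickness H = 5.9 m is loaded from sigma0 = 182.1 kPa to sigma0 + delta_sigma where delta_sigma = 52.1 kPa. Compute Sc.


Result: 0.1959 m

Derivation:
Using Sc = Cc * H / (1 + e0) * log10((sigma0 + delta_sigma) / sigma0)
Stress ratio = (182.1 + 52.1) / 182.1 = 1.28611
log10(1.28611) = 0.109277
Cc * H / (1 + e0) = 0.55 * 5.9 / (1 + 0.81) = 1.79282
Sc = 1.79282 * 0.109277
Sc = 0.1959 m


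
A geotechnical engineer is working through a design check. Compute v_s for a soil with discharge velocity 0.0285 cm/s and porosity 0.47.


Using v_s = v_d / n
v_s = 0.0285 / 0.47
v_s = 0.06064 cm/s


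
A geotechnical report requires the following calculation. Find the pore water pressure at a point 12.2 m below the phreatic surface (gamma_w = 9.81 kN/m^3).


Using u = gamma_w * h_w
u = 9.81 * 12.2
u = 119.68 kPa


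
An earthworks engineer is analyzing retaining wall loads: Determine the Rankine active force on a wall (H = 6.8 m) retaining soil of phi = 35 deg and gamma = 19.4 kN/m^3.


Compute active earth pressure coefficient:
Ka = tan^2(45 - phi/2) = tan^2(27.5) = 0.27099
Compute active force:
Pa = 0.5 * Ka * gamma * H^2
Pa = 0.5 * 0.27099 * 19.4 * 6.8^2
Pa = 121.55 kN/m


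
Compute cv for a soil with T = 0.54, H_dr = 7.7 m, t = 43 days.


Using cv = T * H_dr^2 / t
H_dr^2 = 7.7^2 = 59.29
cv = 0.54 * 59.29 / 43
cv = 0.74457 m^2/day


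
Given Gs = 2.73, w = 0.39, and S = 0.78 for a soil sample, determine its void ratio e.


Using the relation e = Gs * w / S
e = 2.73 * 0.39 / 0.78
e = 1.365


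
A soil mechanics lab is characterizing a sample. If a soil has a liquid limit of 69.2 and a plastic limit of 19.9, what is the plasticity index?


Using PI = LL - PL
PI = 69.2 - 19.9
PI = 49.3


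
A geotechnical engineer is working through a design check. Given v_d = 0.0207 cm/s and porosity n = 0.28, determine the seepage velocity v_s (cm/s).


Result: 0.07393 cm/s

Derivation:
Using v_s = v_d / n
v_s = 0.0207 / 0.28
v_s = 0.07393 cm/s


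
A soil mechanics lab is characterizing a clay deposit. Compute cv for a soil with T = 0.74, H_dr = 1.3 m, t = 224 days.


Using cv = T * H_dr^2 / t
H_dr^2 = 1.3^2 = 1.69
cv = 0.74 * 1.69 / 224
cv = 0.00558 m^2/day


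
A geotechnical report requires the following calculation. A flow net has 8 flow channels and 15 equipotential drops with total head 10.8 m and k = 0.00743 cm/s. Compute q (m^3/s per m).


Convert k to m/s for unit consistency with H:
k = 0.00743 cm/s = 0.00743 / 100 m/s = 7.43e-05 m/s
Using q = k * H * Nf / Nd
Nf / Nd = 8 / 15 = 0.5333
q = 7.43e-05 * 10.8 * 0.5333
q = 0.000428 m^3/s per m


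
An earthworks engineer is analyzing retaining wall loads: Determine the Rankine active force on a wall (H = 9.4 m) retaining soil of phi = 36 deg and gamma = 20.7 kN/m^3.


Compute active earth pressure coefficient:
Ka = tan^2(45 - phi/2) = tan^2(27.0) = 0.259616
Compute active force:
Pa = 0.5 * Ka * gamma * H^2
Pa = 0.5 * 0.259616 * 20.7 * 9.4^2
Pa = 237.43 kN/m


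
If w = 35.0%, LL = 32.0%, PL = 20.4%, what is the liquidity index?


First compute the plasticity index:
PI = LL - PL = 32.0 - 20.4 = 11.6
Then compute the liquidity index:
LI = (w - PL) / PI
LI = (35.0 - 20.4) / 11.6
LI = 1.259


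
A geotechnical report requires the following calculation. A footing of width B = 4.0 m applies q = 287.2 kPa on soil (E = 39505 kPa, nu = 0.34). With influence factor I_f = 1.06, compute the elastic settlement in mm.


Using Se = q * B * (1 - nu^2) * I_f / E
1 - nu^2 = 1 - 0.34^2 = 0.8844
Se = 287.2 * 4.0 * 0.8844 * 1.06 / 39505
Se = 0.027261 m
Convert to mm: Se = 0.027261 * 1000 = 27.261 mm


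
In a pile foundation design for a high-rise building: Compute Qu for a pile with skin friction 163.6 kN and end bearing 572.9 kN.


Using Qu = Qf + Qb
Qu = 163.6 + 572.9
Qu = 736.5 kN


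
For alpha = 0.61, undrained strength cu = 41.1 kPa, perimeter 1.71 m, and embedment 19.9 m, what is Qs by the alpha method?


Using Qs = alpha * cu * perimeter * L
Qs = 0.61 * 41.1 * 1.71 * 19.9
Qs = 853.14 kN


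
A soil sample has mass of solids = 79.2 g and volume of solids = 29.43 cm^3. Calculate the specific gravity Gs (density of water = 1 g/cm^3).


Result: 2.691

Derivation:
Using Gs = m_s / (V_s * rho_w)
Since rho_w = 1 g/cm^3:
Gs = 79.2 / 29.43
Gs = 2.691


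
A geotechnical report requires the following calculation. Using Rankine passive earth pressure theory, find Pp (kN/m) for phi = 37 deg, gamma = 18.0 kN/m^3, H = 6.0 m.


Compute passive earth pressure coefficient:
Kp = tan^2(45 + phi/2) = tan^2(63.5) = 4.022791
Compute passive force:
Pp = 0.5 * Kp * gamma * H^2
Pp = 0.5 * 4.022791 * 18.0 * 6.0^2
Pp = 1303.38 kN/m


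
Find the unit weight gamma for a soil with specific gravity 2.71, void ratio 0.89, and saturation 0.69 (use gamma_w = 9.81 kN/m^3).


Using gamma = gamma_w * (Gs + S*e) / (1 + e)
Numerator: Gs + S*e = 2.71 + 0.69*0.89 = 3.3241
Denominator: 1 + e = 1 + 0.89 = 1.89
gamma = 9.81 * 3.3241 / 1.89
gamma = 17.254 kN/m^3


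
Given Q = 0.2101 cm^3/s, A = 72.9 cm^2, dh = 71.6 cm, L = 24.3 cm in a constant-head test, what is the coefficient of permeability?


Compute hydraulic gradient:
i = dh / L = 71.6 / 24.3 = 2.9465
Then apply Darcy's law:
k = Q / (A * i)
k = 0.2101 / (72.9 * 2.9465)
k = 0.2101 / 214.8
k = 0.000978 cm/s


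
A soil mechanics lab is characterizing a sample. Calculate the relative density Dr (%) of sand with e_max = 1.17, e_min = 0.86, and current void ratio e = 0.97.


Using Dr = (e_max - e) / (e_max - e_min) * 100
e_max - e = 1.17 - 0.97 = 0.2
e_max - e_min = 1.17 - 0.86 = 0.31
Dr = 0.2 / 0.31 * 100
Dr = 64.52 %


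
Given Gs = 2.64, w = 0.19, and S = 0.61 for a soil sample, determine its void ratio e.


Using the relation e = Gs * w / S
e = 2.64 * 0.19 / 0.61
e = 0.8223


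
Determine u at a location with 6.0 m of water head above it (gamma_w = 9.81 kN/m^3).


Using u = gamma_w * h_w
u = 9.81 * 6.0
u = 58.86 kPa


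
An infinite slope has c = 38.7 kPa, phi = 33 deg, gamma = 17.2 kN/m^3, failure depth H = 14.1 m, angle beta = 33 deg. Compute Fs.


Result: 1.349

Derivation:
Using Fs = c / (gamma*H*sin(beta)*cos(beta)) + tan(phi)/tan(beta)
Cohesion contribution = 38.7 / (17.2*14.1*sin(33)*cos(33))
Cohesion contribution = 0.349352
Friction contribution = tan(33)/tan(33) = 1
Fs = 0.349352 + 1
Fs = 1.349


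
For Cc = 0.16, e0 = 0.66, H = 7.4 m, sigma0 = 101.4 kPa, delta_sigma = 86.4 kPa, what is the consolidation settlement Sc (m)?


Using Sc = Cc * H / (1 + e0) * log10((sigma0 + delta_sigma) / sigma0)
Stress ratio = (101.4 + 86.4) / 101.4 = 1.85207
log10(1.85207) = 0.267658
Cc * H / (1 + e0) = 0.16 * 7.4 / (1 + 0.66) = 0.713253
Sc = 0.713253 * 0.267658
Sc = 0.1909 m


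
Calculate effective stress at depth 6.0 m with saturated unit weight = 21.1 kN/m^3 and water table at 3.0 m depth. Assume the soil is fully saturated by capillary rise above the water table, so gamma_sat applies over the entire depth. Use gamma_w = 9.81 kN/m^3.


Total stress = gamma_sat * depth
sigma = 21.1 * 6.0 = 126.6 kPa
Pore water pressure u = gamma_w * (depth - d_wt)
u = 9.81 * (6.0 - 3.0) = 29.43 kPa
Effective stress = sigma - u
sigma' = 126.6 - 29.43 = 97.17 kPa


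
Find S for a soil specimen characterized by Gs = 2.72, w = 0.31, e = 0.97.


Result: 0.8693

Derivation:
Using S = Gs * w / e
S = 2.72 * 0.31 / 0.97
S = 0.8693


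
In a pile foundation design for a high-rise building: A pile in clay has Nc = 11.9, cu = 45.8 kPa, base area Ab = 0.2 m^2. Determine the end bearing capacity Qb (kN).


Using Qb = Nc * cu * Ab
Qb = 11.9 * 45.8 * 0.2
Qb = 109.0 kN


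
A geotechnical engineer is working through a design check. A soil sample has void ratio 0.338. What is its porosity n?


Using the relation n = e / (1 + e)
n = 0.338 / (1 + 0.338)
n = 0.338 / 1.338
n = 0.2526


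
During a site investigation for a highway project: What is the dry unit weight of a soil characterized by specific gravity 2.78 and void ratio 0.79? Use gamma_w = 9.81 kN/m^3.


Using gamma_d = Gs * gamma_w / (1 + e)
gamma_d = 2.78 * 9.81 / (1 + 0.79)
gamma_d = 2.78 * 9.81 / 1.79
gamma_d = 15.236 kN/m^3


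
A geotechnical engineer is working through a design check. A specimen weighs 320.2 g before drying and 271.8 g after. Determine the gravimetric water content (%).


Using w = (m_wet - m_dry) / m_dry * 100
m_wet - m_dry = 320.2 - 271.8 = 48.4 g
w = 48.4 / 271.8 * 100
w = 17.81 %


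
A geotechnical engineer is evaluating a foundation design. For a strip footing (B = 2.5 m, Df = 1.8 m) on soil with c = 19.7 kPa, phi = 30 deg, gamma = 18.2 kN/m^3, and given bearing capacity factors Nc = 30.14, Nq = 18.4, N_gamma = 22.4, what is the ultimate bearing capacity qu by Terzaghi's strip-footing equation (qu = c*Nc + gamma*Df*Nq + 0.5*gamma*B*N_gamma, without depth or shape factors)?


Compute qu = c*Nc + gamma*Df*Nq + 0.5*gamma*B*N_gamma
Term 1: 19.7 * 30.14 = 593.758
Term 2: 18.2 * 1.8 * 18.4 = 602.784
Term 3: 0.5 * 18.2 * 2.5 * 22.4 = 509.6
qu = 593.758 + 602.784 + 509.6
qu = 1706.14 kPa


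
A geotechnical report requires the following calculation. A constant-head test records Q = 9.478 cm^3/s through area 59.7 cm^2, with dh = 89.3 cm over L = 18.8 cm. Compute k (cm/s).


Compute hydraulic gradient:
i = dh / L = 89.3 / 18.8 = 4.75
Then apply Darcy's law:
k = Q / (A * i)
k = 9.478 / (59.7 * 4.75)
k = 9.478 / 283.575
k = 0.033423 cm/s


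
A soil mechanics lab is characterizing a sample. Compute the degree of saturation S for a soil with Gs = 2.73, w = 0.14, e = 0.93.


Using S = Gs * w / e
S = 2.73 * 0.14 / 0.93
S = 0.411


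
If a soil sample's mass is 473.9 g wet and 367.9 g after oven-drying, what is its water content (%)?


Using w = (m_wet - m_dry) / m_dry * 100
m_wet - m_dry = 473.9 - 367.9 = 106.0 g
w = 106.0 / 367.9 * 100
w = 28.81 %


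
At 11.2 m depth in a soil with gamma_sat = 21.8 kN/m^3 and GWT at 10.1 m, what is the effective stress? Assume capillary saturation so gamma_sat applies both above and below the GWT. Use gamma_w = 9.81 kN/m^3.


Total stress = gamma_sat * depth
sigma = 21.8 * 11.2 = 244.16 kPa
Pore water pressure u = gamma_w * (depth - d_wt)
u = 9.81 * (11.2 - 10.1) = 10.791 kPa
Effective stress = sigma - u
sigma' = 244.16 - 10.791 = 233.37 kPa


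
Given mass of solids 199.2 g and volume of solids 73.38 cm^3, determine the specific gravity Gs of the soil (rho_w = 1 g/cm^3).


Using Gs = m_s / (V_s * rho_w)
Since rho_w = 1 g/cm^3:
Gs = 199.2 / 73.38
Gs = 2.715


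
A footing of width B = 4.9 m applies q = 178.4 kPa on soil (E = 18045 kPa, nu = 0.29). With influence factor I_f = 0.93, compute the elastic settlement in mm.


Using Se = q * B * (1 - nu^2) * I_f / E
1 - nu^2 = 1 - 0.29^2 = 0.9159
Se = 178.4 * 4.9 * 0.9159 * 0.93 / 18045
Se = 0.041263 m
Convert to mm: Se = 0.041263 * 1000 = 41.263 mm


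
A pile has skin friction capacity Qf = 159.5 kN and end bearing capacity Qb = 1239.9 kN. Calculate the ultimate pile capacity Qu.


Result: 1399.4 kN

Derivation:
Using Qu = Qf + Qb
Qu = 159.5 + 1239.9
Qu = 1399.4 kN


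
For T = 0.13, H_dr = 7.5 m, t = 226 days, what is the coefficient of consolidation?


Using cv = T * H_dr^2 / t
H_dr^2 = 7.5^2 = 56.25
cv = 0.13 * 56.25 / 226
cv = 0.03236 m^2/day


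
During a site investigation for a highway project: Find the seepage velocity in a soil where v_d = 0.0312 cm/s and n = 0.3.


Result: 0.104 cm/s

Derivation:
Using v_s = v_d / n
v_s = 0.0312 / 0.3
v_s = 0.104 cm/s


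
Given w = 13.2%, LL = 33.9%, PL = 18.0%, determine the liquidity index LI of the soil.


First compute the plasticity index:
PI = LL - PL = 33.9 - 18.0 = 15.9
Then compute the liquidity index:
LI = (w - PL) / PI
LI = (13.2 - 18.0) / 15.9
LI = -0.302


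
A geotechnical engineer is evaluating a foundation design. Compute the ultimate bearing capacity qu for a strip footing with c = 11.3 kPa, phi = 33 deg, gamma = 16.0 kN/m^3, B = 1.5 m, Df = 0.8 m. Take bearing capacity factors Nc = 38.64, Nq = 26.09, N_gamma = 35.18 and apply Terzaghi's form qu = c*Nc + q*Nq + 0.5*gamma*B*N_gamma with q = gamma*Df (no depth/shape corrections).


Compute qu = c*Nc + gamma*Df*Nq + 0.5*gamma*B*N_gamma
Term 1: 11.3 * 38.64 = 436.632
Term 2: 16.0 * 0.8 * 26.09 = 333.952
Term 3: 0.5 * 16.0 * 1.5 * 35.18 = 422.16
qu = 436.632 + 333.952 + 422.16
qu = 1192.74 kPa


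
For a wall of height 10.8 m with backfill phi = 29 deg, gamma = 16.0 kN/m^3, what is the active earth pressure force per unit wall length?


Compute active earth pressure coefficient:
Ka = tan^2(45 - phi/2) = tan^2(30.5) = 0.346974
Compute active force:
Pa = 0.5 * Ka * gamma * H^2
Pa = 0.5 * 0.346974 * 16.0 * 10.8^2
Pa = 323.77 kN/m


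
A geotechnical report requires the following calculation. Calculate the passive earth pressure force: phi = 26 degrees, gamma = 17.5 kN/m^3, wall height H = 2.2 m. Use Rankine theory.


Result: 108.46 kN/m

Derivation:
Compute passive earth pressure coefficient:
Kp = tan^2(45 + phi/2) = tan^2(58.0) = 2.561071
Compute passive force:
Pp = 0.5 * Kp * gamma * H^2
Pp = 0.5 * 2.561071 * 17.5 * 2.2^2
Pp = 108.46 kN/m


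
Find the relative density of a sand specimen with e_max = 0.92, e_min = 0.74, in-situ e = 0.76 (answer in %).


Result: 88.89 %

Derivation:
Using Dr = (e_max - e) / (e_max - e_min) * 100
e_max - e = 0.92 - 0.76 = 0.16
e_max - e_min = 0.92 - 0.74 = 0.18
Dr = 0.16 / 0.18 * 100
Dr = 88.89 %


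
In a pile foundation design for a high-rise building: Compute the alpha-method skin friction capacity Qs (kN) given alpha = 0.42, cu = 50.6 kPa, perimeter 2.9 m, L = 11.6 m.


Using Qs = alpha * cu * perimeter * L
Qs = 0.42 * 50.6 * 2.9 * 11.6
Qs = 714.92 kN


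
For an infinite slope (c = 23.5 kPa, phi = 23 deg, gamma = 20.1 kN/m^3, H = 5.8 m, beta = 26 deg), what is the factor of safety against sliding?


Using Fs = c / (gamma*H*sin(beta)*cos(beta)) + tan(phi)/tan(beta)
Cohesion contribution = 23.5 / (20.1*5.8*sin(26)*cos(26))
Cohesion contribution = 0.511613
Friction contribution = tan(23)/tan(26) = 0.870302
Fs = 0.511613 + 0.870302
Fs = 1.382


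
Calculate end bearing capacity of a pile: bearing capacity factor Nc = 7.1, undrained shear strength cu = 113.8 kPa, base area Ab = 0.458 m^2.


Result: 370.05 kN

Derivation:
Using Qb = Nc * cu * Ab
Qb = 7.1 * 113.8 * 0.458
Qb = 370.05 kN


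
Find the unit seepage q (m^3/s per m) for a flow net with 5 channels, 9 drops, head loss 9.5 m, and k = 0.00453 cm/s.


Convert k to m/s for unit consistency with H:
k = 0.00453 cm/s = 0.00453 / 100 m/s = 4.53e-05 m/s
Using q = k * H * Nf / Nd
Nf / Nd = 5 / 9 = 0.5556
q = 4.53e-05 * 9.5 * 0.5556
q = 0.0002391 m^3/s per m


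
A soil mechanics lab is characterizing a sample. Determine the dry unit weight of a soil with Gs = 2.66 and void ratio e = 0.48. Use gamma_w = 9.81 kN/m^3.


Result: 17.631 kN/m^3

Derivation:
Using gamma_d = Gs * gamma_w / (1 + e)
gamma_d = 2.66 * 9.81 / (1 + 0.48)
gamma_d = 2.66 * 9.81 / 1.48
gamma_d = 17.631 kN/m^3


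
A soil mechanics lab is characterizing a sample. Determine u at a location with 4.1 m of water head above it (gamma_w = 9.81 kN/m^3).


Using u = gamma_w * h_w
u = 9.81 * 4.1
u = 40.22 kPa


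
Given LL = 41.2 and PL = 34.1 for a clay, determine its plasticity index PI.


Using PI = LL - PL
PI = 41.2 - 34.1
PI = 7.1


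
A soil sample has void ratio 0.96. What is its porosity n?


Result: 0.4898

Derivation:
Using the relation n = e / (1 + e)
n = 0.96 / (1 + 0.96)
n = 0.96 / 1.96
n = 0.4898


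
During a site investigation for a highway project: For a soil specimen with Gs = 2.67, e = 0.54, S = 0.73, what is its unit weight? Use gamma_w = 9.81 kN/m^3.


Using gamma = gamma_w * (Gs + S*e) / (1 + e)
Numerator: Gs + S*e = 2.67 + 0.73*0.54 = 3.0642
Denominator: 1 + e = 1 + 0.54 = 1.54
gamma = 9.81 * 3.0642 / 1.54
gamma = 19.519 kN/m^3


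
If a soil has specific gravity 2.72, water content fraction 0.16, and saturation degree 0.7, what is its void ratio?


Using the relation e = Gs * w / S
e = 2.72 * 0.16 / 0.7
e = 0.6217


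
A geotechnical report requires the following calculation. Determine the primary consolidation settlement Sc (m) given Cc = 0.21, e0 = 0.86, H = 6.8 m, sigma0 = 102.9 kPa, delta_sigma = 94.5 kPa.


Using Sc = Cc * H / (1 + e0) * log10((sigma0 + delta_sigma) / sigma0)
Stress ratio = (102.9 + 94.5) / 102.9 = 1.91837
log10(1.91837) = 0.282932
Cc * H / (1 + e0) = 0.21 * 6.8 / (1 + 0.86) = 0.767742
Sc = 0.767742 * 0.282932
Sc = 0.2172 m


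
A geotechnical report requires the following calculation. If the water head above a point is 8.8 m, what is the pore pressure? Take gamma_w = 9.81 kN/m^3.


Using u = gamma_w * h_w
u = 9.81 * 8.8
u = 86.33 kPa


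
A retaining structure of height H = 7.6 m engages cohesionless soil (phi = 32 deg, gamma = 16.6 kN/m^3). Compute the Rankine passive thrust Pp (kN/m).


Compute passive earth pressure coefficient:
Kp = tan^2(45 + phi/2) = tan^2(61.0) = 3.254588
Compute passive force:
Pp = 0.5 * Kp * gamma * H^2
Pp = 0.5 * 3.254588 * 16.6 * 7.6^2
Pp = 1560.28 kN/m


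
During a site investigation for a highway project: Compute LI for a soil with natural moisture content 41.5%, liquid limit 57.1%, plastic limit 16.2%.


First compute the plasticity index:
PI = LL - PL = 57.1 - 16.2 = 40.9
Then compute the liquidity index:
LI = (w - PL) / PI
LI = (41.5 - 16.2) / 40.9
LI = 0.619


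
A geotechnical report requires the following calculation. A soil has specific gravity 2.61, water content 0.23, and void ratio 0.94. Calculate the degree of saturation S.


Result: 0.6386

Derivation:
Using S = Gs * w / e
S = 2.61 * 0.23 / 0.94
S = 0.6386


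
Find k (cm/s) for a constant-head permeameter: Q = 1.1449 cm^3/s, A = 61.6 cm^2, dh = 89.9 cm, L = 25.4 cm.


Compute hydraulic gradient:
i = dh / L = 89.9 / 25.4 = 3.53937
Then apply Darcy's law:
k = Q / (A * i)
k = 1.1449 / (61.6 * 3.53937)
k = 1.1449 / 218.025
k = 0.005251 cm/s


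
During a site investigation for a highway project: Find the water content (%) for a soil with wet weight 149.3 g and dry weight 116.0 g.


Using w = (m_wet - m_dry) / m_dry * 100
m_wet - m_dry = 149.3 - 116.0 = 33.3 g
w = 33.3 / 116.0 * 100
w = 28.71 %


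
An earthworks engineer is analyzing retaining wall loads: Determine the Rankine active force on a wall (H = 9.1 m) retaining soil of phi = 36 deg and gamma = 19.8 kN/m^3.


Compute active earth pressure coefficient:
Ka = tan^2(45 - phi/2) = tan^2(27.0) = 0.259616
Compute active force:
Pa = 0.5 * Ka * gamma * H^2
Pa = 0.5 * 0.259616 * 19.8 * 9.1^2
Pa = 212.84 kN/m


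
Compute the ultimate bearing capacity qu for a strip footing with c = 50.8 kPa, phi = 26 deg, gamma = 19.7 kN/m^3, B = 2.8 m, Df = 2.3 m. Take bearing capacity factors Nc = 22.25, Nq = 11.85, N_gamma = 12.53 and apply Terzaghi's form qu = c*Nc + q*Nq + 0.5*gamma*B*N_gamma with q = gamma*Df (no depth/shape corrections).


Compute qu = c*Nc + gamma*Df*Nq + 0.5*gamma*B*N_gamma
Term 1: 50.8 * 22.25 = 1130.3
Term 2: 19.7 * 2.3 * 11.85 = 536.9235
Term 3: 0.5 * 19.7 * 2.8 * 12.53 = 345.5774
qu = 1130.3 + 536.9235 + 345.5774
qu = 2012.8 kPa


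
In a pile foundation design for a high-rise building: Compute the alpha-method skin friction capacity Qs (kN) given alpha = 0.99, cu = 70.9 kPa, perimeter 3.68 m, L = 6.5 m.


Result: 1678.97 kN

Derivation:
Using Qs = alpha * cu * perimeter * L
Qs = 0.99 * 70.9 * 3.68 * 6.5
Qs = 1678.97 kN


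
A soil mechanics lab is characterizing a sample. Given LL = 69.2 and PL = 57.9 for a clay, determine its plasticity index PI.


Result: 11.3

Derivation:
Using PI = LL - PL
PI = 69.2 - 57.9
PI = 11.3


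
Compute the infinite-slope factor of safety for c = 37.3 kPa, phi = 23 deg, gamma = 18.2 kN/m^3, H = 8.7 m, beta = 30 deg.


Result: 1.279

Derivation:
Using Fs = c / (gamma*H*sin(beta)*cos(beta)) + tan(phi)/tan(beta)
Cohesion contribution = 37.3 / (18.2*8.7*sin(30)*cos(30))
Cohesion contribution = 0.544023
Friction contribution = tan(23)/tan(30) = 0.735212
Fs = 0.544023 + 0.735212
Fs = 1.279


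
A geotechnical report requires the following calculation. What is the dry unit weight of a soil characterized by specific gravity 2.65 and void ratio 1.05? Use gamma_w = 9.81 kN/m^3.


Using gamma_d = Gs * gamma_w / (1 + e)
gamma_d = 2.65 * 9.81 / (1 + 1.05)
gamma_d = 2.65 * 9.81 / 2.05
gamma_d = 12.681 kN/m^3


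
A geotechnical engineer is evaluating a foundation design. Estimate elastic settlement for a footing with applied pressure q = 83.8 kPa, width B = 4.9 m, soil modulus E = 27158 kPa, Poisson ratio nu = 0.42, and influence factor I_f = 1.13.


Using Se = q * B * (1 - nu^2) * I_f / E
1 - nu^2 = 1 - 0.42^2 = 0.8236
Se = 83.8 * 4.9 * 0.8236 * 1.13 / 27158
Se = 0.014071 m
Convert to mm: Se = 0.014071 * 1000 = 14.071 mm


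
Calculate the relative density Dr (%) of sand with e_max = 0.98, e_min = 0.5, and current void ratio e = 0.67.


Using Dr = (e_max - e) / (e_max - e_min) * 100
e_max - e = 0.98 - 0.67 = 0.31
e_max - e_min = 0.98 - 0.5 = 0.48
Dr = 0.31 / 0.48 * 100
Dr = 64.58 %


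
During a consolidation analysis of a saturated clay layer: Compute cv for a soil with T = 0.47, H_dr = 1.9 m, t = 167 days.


Using cv = T * H_dr^2 / t
H_dr^2 = 1.9^2 = 3.61
cv = 0.47 * 3.61 / 167
cv = 0.01016 m^2/day


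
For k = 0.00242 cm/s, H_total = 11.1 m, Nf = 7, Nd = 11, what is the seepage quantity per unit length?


Result: 0.0001709 m^3/s per m

Derivation:
Convert k to m/s for unit consistency with H:
k = 0.00242 cm/s = 0.00242 / 100 m/s = 2.42e-05 m/s
Using q = k * H * Nf / Nd
Nf / Nd = 7 / 11 = 0.6364
q = 2.42e-05 * 11.1 * 0.6364
q = 0.0001709 m^3/s per m


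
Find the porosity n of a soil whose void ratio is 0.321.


Result: 0.243

Derivation:
Using the relation n = e / (1 + e)
n = 0.321 / (1 + 0.321)
n = 0.321 / 1.321
n = 0.243


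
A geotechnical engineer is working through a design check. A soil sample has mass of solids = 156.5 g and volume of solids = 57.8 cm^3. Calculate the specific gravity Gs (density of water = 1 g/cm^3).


Using Gs = m_s / (V_s * rho_w)
Since rho_w = 1 g/cm^3:
Gs = 156.5 / 57.8
Gs = 2.708


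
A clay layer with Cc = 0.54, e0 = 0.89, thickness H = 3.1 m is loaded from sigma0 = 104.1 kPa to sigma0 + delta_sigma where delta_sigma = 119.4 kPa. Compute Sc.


Using Sc = Cc * H / (1 + e0) * log10((sigma0 + delta_sigma) / sigma0)
Stress ratio = (104.1 + 119.4) / 104.1 = 2.14697
log10(2.14697) = 0.331827
Cc * H / (1 + e0) = 0.54 * 3.1 / (1 + 0.89) = 0.885714
Sc = 0.885714 * 0.331827
Sc = 0.2939 m


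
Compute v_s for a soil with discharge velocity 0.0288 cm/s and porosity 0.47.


Using v_s = v_d / n
v_s = 0.0288 / 0.47
v_s = 0.06128 cm/s


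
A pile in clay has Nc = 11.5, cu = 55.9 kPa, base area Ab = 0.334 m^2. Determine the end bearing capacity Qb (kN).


Using Qb = Nc * cu * Ab
Qb = 11.5 * 55.9 * 0.334
Qb = 214.71 kN


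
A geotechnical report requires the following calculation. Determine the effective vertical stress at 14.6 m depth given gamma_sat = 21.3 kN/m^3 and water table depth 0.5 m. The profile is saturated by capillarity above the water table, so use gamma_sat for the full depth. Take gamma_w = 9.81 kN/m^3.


Total stress = gamma_sat * depth
sigma = 21.3 * 14.6 = 310.98 kPa
Pore water pressure u = gamma_w * (depth - d_wt)
u = 9.81 * (14.6 - 0.5) = 138.321 kPa
Effective stress = sigma - u
sigma' = 310.98 - 138.321 = 172.66 kPa


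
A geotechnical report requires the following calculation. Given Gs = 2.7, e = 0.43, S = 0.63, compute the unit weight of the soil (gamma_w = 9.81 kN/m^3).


Using gamma = gamma_w * (Gs + S*e) / (1 + e)
Numerator: Gs + S*e = 2.7 + 0.63*0.43 = 2.9709
Denominator: 1 + e = 1 + 0.43 = 1.43
gamma = 9.81 * 2.9709 / 1.43
gamma = 20.381 kN/m^3


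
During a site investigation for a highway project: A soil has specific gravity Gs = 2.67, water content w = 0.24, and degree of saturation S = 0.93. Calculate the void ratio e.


Result: 0.689

Derivation:
Using the relation e = Gs * w / S
e = 2.67 * 0.24 / 0.93
e = 0.689


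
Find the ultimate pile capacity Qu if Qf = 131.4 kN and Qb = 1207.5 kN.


Result: 1338.9 kN

Derivation:
Using Qu = Qf + Qb
Qu = 131.4 + 1207.5
Qu = 1338.9 kN


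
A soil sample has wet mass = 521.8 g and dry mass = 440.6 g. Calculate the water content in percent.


Using w = (m_wet - m_dry) / m_dry * 100
m_wet - m_dry = 521.8 - 440.6 = 81.2 g
w = 81.2 / 440.6 * 100
w = 18.43 %


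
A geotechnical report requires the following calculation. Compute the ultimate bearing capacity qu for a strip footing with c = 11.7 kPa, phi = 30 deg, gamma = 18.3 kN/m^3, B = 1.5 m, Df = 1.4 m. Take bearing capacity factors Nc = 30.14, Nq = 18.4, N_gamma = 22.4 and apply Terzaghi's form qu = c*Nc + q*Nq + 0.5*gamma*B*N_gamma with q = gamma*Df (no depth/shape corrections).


Compute qu = c*Nc + gamma*Df*Nq + 0.5*gamma*B*N_gamma
Term 1: 11.7 * 30.14 = 352.638
Term 2: 18.3 * 1.4 * 18.4 = 471.408
Term 3: 0.5 * 18.3 * 1.5 * 22.4 = 307.44
qu = 352.638 + 471.408 + 307.44
qu = 1131.49 kPa


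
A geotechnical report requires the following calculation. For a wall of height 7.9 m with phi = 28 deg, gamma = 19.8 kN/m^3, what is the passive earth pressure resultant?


Result: 1711.36 kN/m

Derivation:
Compute passive earth pressure coefficient:
Kp = tan^2(45 + phi/2) = tan^2(59.0) = 2.769826
Compute passive force:
Pp = 0.5 * Kp * gamma * H^2
Pp = 0.5 * 2.769826 * 19.8 * 7.9^2
Pp = 1711.36 kN/m
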